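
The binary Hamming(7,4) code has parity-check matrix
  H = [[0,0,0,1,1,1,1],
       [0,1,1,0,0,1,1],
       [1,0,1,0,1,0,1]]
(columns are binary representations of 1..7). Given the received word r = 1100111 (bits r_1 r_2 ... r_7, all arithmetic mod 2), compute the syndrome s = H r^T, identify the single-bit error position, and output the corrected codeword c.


s = (1, 1, 1)^T, error position = 7, corrected codeword c = 1100110

Compute s = H r^T mod 2 one row at a time:
  s_1 = 0 + 1 + 1 + 1 = 3 ≡ 1 (mod 2).
  s_2 = 1 + 0 + 1 + 1 = 3 ≡ 1 (mod 2).
  s_3 = 1 + 0 + 1 + 1 = 3 ≡ 1 (mod 2).
s = (1, 1, 1)^T — this equals column 7 of H (binary 111), so error is at position 7.
Correct: flip bit 7 of r = 1100111 to get c = 1100110.


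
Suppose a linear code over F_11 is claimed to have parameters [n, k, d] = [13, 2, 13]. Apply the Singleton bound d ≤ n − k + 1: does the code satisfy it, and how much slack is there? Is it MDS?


Singleton RHS = n − k + 1 = 12, slack = -1, bound violated (no such code; not MDS).

Singleton bound: d ≤ n − k + 1.
Here n = 13, k = 2, so n − k + 1 = 12.
Given d = 13, check d ≤ 12: NO.
Slack = (n − k + 1) − d = -1.
The slack is negative: d = 13 exceeds n − k + 1 = 12 by 1, so the Singleton bound is violated and no linear [13, 2, 13]_11 code can exist. In particular it is not MDS (MDS requires d = n − k + 1 exactly).
Description: the claimed parameters are [13, 2, 13]_11; such a code would be impossible (violates the Singleton bound).


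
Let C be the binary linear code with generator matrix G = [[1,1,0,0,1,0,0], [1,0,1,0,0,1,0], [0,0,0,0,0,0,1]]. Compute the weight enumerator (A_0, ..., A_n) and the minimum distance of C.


Weight distribution: A_0 = 1, A_1 = 1, A_3 = 2, A_4 = 3, A_5 = 1. Minimum distance d = 1.

Enumerate all 2^3 = 8 messages m ∈ F_2^3.
For each, compute codeword c = mG in F_2^7, then tally its weight.
  m = 000 → c = 0000000, weight = 0.
  m = 100 → c = 1100100, weight = 3.
  m = 010 → c = 1010010, weight = 3.
  m = 110 → c = 0110110, weight = 4.
  m = 001 → c = 0000001, weight = 1.
  m = 101 → c = 1100101, weight = 4.
  m = 011 → c = 1010011, weight = 4.
  m = 111 → c = 0110111, weight = 5.
Tally weights:
  weight 0: 1 codewords.
  weight 1: 1 codewords.
  weight 3: 2 codewords.
  weight 4: 3 codewords.
  weight 5: 1 codewords.
Minimum distance d = smallest w > 0 with A_w > 0 = 1.
Sanity: Σ A_w = 8 = 2^3 = 8 ✓.


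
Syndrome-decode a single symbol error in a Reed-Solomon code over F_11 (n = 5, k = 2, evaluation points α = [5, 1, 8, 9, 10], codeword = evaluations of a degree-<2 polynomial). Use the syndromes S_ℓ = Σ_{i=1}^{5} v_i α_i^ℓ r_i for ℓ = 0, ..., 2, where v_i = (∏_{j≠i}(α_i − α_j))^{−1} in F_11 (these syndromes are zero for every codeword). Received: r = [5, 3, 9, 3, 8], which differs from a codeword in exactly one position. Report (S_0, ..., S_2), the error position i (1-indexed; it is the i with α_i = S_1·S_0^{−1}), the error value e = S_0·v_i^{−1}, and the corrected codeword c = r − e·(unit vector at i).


S = (6, 6, 6), error at position 2, error magnitude e = 7, c = [5, 7, 9, 3, 8].

Step 1: column multipliers v_i = (∏_{j≠i}(α_i − α_j))^{−1} mod 11.
  i = 1 (α = 5): (5−1)(5−8)(5−9)(5−10) = 4·(−3)·(−4)·(−5) = −240 ≡ 2, so v_1 = 2^{−1} = 6 (mod 11).
  i = 2 (α = 1): (1−5)(1−8)(1−9)(1−10) = (−4)·(−7)·(−8)·(−9) = 2016 ≡ 3, so v_2 = 3^{−1} = 4 (mod 11).
  i = 3 (α = 8): (8−5)(8−1)(8−9)(8−10) = 3·7·(−1)·(−2) = 42 ≡ 9, so v_3 = 9^{−1} = 5 (mod 11).
  i = 4 (α = 9): (9−5)(9−1)(9−8)(9−10) = 4·8·1·(−1) = −32 ≡ 1, so v_4 = 1^{−1} = 1 (mod 11).
  i = 5 (α = 10): (10−5)(10−1)(10−8)(10−9) = 5·9·2·1 = 90 ≡ 2, so v_5 = 2^{−1} = 6 (mod 11).
  v = [6, 4, 5, 1, 6].
Step 2: syndromes of r = [5, 3, 9, 3, 8] (all sums mod 11).
  S_0 = Σ v_i r_i = 6·5 + 4·3 + 5·9 + 1·3 + 6·8 = 138 ≡ 6.
  S_1 = Σ v_i α_i r_i = 6·5·5 + 4·1·3 + 5·8·9 + 1·9·3 + 6·10·8 = 1029 ≡ 6.
  α_i^2 mod 11 = [3, 1, 9, 4, 1].
  S_2 = Σ v_i α_i^2 r_i = 6·3·5 + 4·1·3 + 5·9·9 + 1·4·3 + 6·1·8 = 567 ≡ 6.
  S = (6, 6, 6) ≠ 0, so r is not a codeword (an error is present).
Step 3: locate the error. For a single error e at position i, S_ℓ = v_i·e·α_i^ℓ, so α_err = S_1/S_0.
  S_0^{−1} = 6^{−1} = 2 (mod 11), so α_err = 6·2 = 12 ≡ 1 = α_2. Error position i = 2.
  Consistency check: S_2/S_1 = 6·2 = 12 ≡ 1 = α_err ✓ (single-error assumption holds).
Step 4: error magnitude e = S_0/v_2 = S_0·∏_{j≠2}(α_2 − α_j) = 6·3 = 18 ≡ 7 (mod 11).
Step 5: correct position 2: c_2 = r_2 − e = 3 − 7 ≡ 7 (mod 11). Hence c = [5, 7, 9, 3, 8].
  Check: interpolating c through the α_i gives m(x) = 2 + 5·x (degree < 2) with m(α_i) = c_i for every i, so c is indeed a codeword.


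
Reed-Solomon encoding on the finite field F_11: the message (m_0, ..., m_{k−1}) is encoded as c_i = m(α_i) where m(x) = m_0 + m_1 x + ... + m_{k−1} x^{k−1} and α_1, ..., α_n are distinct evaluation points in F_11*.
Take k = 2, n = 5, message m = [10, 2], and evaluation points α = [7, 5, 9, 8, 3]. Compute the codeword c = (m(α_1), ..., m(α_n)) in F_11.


c = [2, 9, 6, 4, 5]

Message polynomial: m(x) = 10 + 2·x (mod 11).
For each evaluation point α_i, compute m(α_i) mod 11:
  α_1 = 7: Horner steps 2 → 2, so m(7) = 2.
  α_2 = 5: Horner steps 2 → 9, so m(5) = 9.
  α_3 = 9: Horner steps 2 → 6, so m(9) = 6.
  α_4 = 8: Horner steps 2 → 4, so m(8) = 4.
  α_5 = 3: Horner steps 2 → 5, so m(3) = 5.
Codeword c = [2, 9, 6, 4, 5] ∈ F_11^5.


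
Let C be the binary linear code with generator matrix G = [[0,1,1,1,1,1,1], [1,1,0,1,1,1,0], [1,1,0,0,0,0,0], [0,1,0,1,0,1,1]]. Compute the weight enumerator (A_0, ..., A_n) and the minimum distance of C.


Weight distribution: A_0 = 1, A_2 = 2, A_3 = 6, A_4 = 3, A_5 = 2, A_6 = 2. Minimum distance d = 2.

Enumerate all 2^4 = 16 messages m ∈ F_2^4.
For each, compute codeword c = mG in F_2^7, then tally its weight.
  m = 0000 → c = 0000000, weight = 0.
  m = 1000 → c = 0111111, weight = 6.
  m = 0100 → c = 1101110, weight = 5.
  m = 1100 → c = 1010001, weight = 3.
  m = 0010 → c = 1100000, weight = 2.
  m = 1010 → c = 1011111, weight = 6.
  m = 0110 → c = 0001110, weight = 3.
  m = 1110 → c = 0110001, weight = 3.
  m = 0001 → c = 0101011, weight = 4.
  m = 1001 → c = 0010100, weight = 2.
  m = 0101 → c = 1000101, weight = 3.
  m = 1101 → c = 1111010, weight = 5.
  m = 0011 → c = 1001011, weight = 4.
  m = 1011 → c = 1110100, weight = 4.
  m = 0111 → c = 0100101, weight = 3.
  m = 1111 → c = 0011010, weight = 3.
Tally weights:
  weight 0: 1 codewords.
  weight 2: 2 codewords.
  weight 3: 6 codewords.
  weight 4: 3 codewords.
  weight 5: 2 codewords.
  weight 6: 2 codewords.
Minimum distance d = smallest w > 0 with A_w > 0 = 2.
Sanity: Σ A_w = 16 = 2^4 = 16 ✓.


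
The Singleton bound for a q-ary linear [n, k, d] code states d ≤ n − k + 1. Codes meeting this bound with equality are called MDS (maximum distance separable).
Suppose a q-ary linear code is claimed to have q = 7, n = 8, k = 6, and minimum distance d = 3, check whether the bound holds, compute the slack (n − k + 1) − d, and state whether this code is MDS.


Singleton RHS = n − k + 1 = 3, slack = 0, bound satisfied, MDS.

Singleton bound: d ≤ n − k + 1.
Here n = 8, k = 6, so n − k + 1 = 3.
Given d = 3, check d ≤ 3: YES.
Slack = (n − k + 1) − d = 0.
The code is MDS (slack = 0).
Description: the claimed parameters are [8, 6, 3]_7; such a code would be MDS (meets Singleton bound).


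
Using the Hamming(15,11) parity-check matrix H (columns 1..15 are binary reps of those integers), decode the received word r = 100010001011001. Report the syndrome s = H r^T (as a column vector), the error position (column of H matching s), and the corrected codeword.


s = (0, 1, 0, 1)^T, error position = 5, corrected codeword c = 100000001011001

Compute s = H r^T mod 2 one row at a time:
  s_1 = 0 + 1 + 0 + 1 + 1 + 0 + 0 + 1 = 4 ≡ 0 (mod 2).
  s_2 = 0 + 1 + 0 + 0 + 1 + 0 + 0 + 1 = 3 ≡ 1 (mod 2).
  s_3 = 0 + 0 + 0 + 0 + 0 + 1 + 0 + 1 = 2 ≡ 0 (mod 2).
  s_4 = 1 + 0 + 1 + 0 + 1 + 1 + 0 + 1 = 5 ≡ 1 (mod 2).
s = (0, 1, 0, 1)^T — this equals column 5 of H (binary 0101), so error is at position 5.
Correct: flip bit 5 of r = 100010001011001 to get c = 100000001011001.


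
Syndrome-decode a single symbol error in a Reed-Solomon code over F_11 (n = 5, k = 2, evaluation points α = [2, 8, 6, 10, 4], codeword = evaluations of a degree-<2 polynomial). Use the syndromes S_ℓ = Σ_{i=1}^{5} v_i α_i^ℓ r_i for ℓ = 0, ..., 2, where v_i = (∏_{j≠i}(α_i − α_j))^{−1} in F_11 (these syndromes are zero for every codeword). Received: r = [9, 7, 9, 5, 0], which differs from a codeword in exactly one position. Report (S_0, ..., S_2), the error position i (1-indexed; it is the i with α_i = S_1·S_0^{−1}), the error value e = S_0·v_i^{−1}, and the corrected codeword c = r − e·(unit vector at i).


S = (4, 8, 5), error at position 1, error magnitude e = 7, c = [2, 7, 9, 5, 0].

Step 1: column multipliers v_i = (∏_{j≠i}(α_i − α_j))^{−1} mod 11.
  i = 1 (α = 2): (2−8)(2−6)(2−10)(2−4) = (−6)·(−4)·(−8)·(−2) = 384 ≡ 10, so v_1 = 10^{−1} = 10 (mod 11).
  i = 2 (α = 8): (8−2)(8−6)(8−10)(8−4) = 6·2·(−2)·4 = −96 ≡ 3, so v_2 = 3^{−1} = 4 (mod 11).
  i = 3 (α = 6): (6−2)(6−8)(6−10)(6−4) = 4·(−2)·(−4)·2 = 64 ≡ 9, so v_3 = 9^{−1} = 5 (mod 11).
  i = 4 (α = 10): (10−2)(10−8)(10−6)(10−4) = 8·2·4·6 = 384 ≡ 10, so v_4 = 10^{−1} = 10 (mod 11).
  i = 5 (α = 4): (4−2)(4−8)(4−6)(4−10) = 2·(−4)·(−2)·(−6) = −96 ≡ 3, so v_5 = 3^{−1} = 4 (mod 11).
  v = [10, 4, 5, 10, 4].
Step 2: syndromes of r = [9, 7, 9, 5, 0] (all sums mod 11).
  S_0 = Σ v_i r_i = 10·9 + 4·7 + 5·9 + 10·5 + 4·0 = 213 ≡ 4.
  S_1 = Σ v_i α_i r_i = 10·2·9 + 4·8·7 + 5·6·9 + 10·10·5 + 4·4·0 = 1174 ≡ 8.
  α_i^2 mod 11 = [4, 9, 3, 1, 5].
  S_2 = Σ v_i α_i^2 r_i = 10·4·9 + 4·9·7 + 5·3·9 + 10·1·5 + 4·5·0 = 797 ≡ 5.
  S = (4, 8, 5) ≠ 0, so r is not a codeword (an error is present).
Step 3: locate the error. For a single error e at position i, S_ℓ = v_i·e·α_i^ℓ, so α_err = S_1/S_0.
  S_0^{−1} = 4^{−1} = 3 (mod 11), so α_err = 8·3 = 24 ≡ 2 = α_1. Error position i = 1.
  Consistency check: S_2/S_1 = 5·7 = 35 ≡ 2 = α_err ✓ (single-error assumption holds).
Step 4: error magnitude e = S_0/v_1 = S_0·∏_{j≠1}(α_1 − α_j) = 4·10 = 40 ≡ 7 (mod 11).
Step 5: correct position 1: c_1 = r_1 − e = 9 − 7 ≡ 2 (mod 11). Hence c = [2, 7, 9, 5, 0].
  Check: interpolating c through the α_i gives m(x) = 4 + 10·x (degree < 2) with m(α_i) = c_i for every i, so c is indeed a codeword.


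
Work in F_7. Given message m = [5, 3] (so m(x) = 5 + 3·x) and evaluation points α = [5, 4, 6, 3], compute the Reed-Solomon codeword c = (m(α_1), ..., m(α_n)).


c = [6, 3, 2, 0]

Message polynomial: m(x) = 5 + 3·x (mod 7).
For each evaluation point α_i, compute m(α_i) mod 7:
  α_1 = 5: Horner steps 3 → 6, so m(5) = 6.
  α_2 = 4: Horner steps 3 → 3, so m(4) = 3.
  α_3 = 6: Horner steps 3 → 2, so m(6) = 2.
  α_4 = 3: Horner steps 3 → 0, so m(3) = 0.
Codeword c = [6, 3, 2, 0] ∈ F_7^4.


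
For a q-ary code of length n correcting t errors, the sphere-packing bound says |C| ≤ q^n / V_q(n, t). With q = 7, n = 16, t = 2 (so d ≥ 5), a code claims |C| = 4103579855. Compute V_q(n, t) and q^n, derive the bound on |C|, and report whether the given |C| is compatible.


V_q(n, t) = 4417, q^n = 33232930569601, Hamming bound = 7523869270, |C| = 4103579855 ≤ bound (satisfied).

Step 1: Compute V_q(n, t) = Σ_{j=0}^2 C(n, j) (q−1)^j.
  j = 0: C(16,0)·(6)^0 = 1·1 = 1.
  j = 1: C(16,1)·(6)^1 = 16·6 = 96.
  j = 2: C(16,2)·(6)^2 = 120·36 = 4320.
  V_q(n, t) = 1 + 96 + 4320 = 4417.
Step 2: q^n = 7^16 = 33232930569601.
Step 3: Hamming bound ⌊q^n / V_q(n,t)⌋ = ⌊33232930569601/4417⌋ = 7523869270.
Step 4: Compare |C| = 4103579855 to 7523869270: satisfied.
The claimed |C| lies below the Hamming bound.


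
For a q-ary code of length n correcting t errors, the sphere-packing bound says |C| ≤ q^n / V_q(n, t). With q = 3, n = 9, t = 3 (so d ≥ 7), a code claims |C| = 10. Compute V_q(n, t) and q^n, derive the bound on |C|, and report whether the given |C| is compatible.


V_q(n, t) = 835, q^n = 19683, Hamming bound = 23, |C| = 10 ≤ bound (satisfied).

Step 1: Compute V_q(n, t) = Σ_{j=0}^3 C(n, j) (q−1)^j.
  j = 0: C(9,0)·(2)^0 = 1·1 = 1.
  j = 1: C(9,1)·(2)^1 = 9·2 = 18.
  j = 2: C(9,2)·(2)^2 = 36·4 = 144.
  j = 3: C(9,3)·(2)^3 = 84·8 = 672.
  V_q(n, t) = 1 + 18 + 144 + 672 = 835.
Step 2: q^n = 3^9 = 19683.
Step 3: Hamming bound ⌊q^n / V_q(n,t)⌋ = ⌊19683/835⌋ = 23.
Step 4: Compare |C| = 10 to 23: satisfied.
The claimed |C| lies below the Hamming bound.


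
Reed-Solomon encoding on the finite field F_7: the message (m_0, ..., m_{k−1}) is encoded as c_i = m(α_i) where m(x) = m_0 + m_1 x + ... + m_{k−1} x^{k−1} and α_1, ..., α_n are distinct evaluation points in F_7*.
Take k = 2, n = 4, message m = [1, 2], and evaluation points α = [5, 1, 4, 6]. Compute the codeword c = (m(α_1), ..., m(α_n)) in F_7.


c = [4, 3, 2, 6]

Message polynomial: m(x) = 1 + 2·x (mod 7).
For each evaluation point α_i, compute m(α_i) mod 7:
  α_1 = 5: Horner steps 2 → 4, so m(5) = 4.
  α_2 = 1: Horner steps 2 → 3, so m(1) = 3.
  α_3 = 4: Horner steps 2 → 2, so m(4) = 2.
  α_4 = 6: Horner steps 2 → 6, so m(6) = 6.
Codeword c = [4, 3, 2, 6] ∈ F_7^4.


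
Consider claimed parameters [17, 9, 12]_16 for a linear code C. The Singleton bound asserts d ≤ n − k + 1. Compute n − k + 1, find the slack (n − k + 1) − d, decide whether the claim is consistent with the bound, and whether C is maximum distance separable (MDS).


Singleton RHS = n − k + 1 = 9, slack = -3, bound violated (no such code; not MDS).

Singleton bound: d ≤ n − k + 1.
Here n = 17, k = 9, so n − k + 1 = 9.
Given d = 12, check d ≤ 9: NO.
Slack = (n − k + 1) − d = -3.
The slack is negative: d = 12 exceeds n − k + 1 = 9 by 3, so the Singleton bound is violated and no linear [17, 9, 12]_16 code can exist. In particular it is not MDS (MDS requires d = n − k + 1 exactly).
Description: the claimed parameters are [17, 9, 12]_16; such a code would be impossible (violates the Singleton bound).


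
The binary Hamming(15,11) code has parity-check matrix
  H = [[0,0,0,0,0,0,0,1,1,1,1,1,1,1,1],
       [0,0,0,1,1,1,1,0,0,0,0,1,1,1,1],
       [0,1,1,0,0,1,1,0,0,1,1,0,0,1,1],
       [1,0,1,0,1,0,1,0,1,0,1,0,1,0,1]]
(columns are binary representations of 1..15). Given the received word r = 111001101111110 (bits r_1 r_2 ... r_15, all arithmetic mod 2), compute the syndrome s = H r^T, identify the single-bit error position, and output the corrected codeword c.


s = (0, 1, 1, 0)^T, error position = 6, corrected codeword c = 111000101111110

Compute s = H r^T mod 2 one row at a time:
  s_1 = 0 + 1 + 1 + 1 + 1 + 1 + 1 + 0 = 6 ≡ 0 (mod 2).
  s_2 = 0 + 0 + 1 + 1 + 1 + 1 + 1 + 0 = 5 ≡ 1 (mod 2).
  s_3 = 1 + 1 + 1 + 1 + 1 + 1 + 1 + 0 = 7 ≡ 1 (mod 2).
  s_4 = 1 + 1 + 0 + 1 + 1 + 1 + 1 + 0 = 6 ≡ 0 (mod 2).
s = (0, 1, 1, 0)^T — this equals column 6 of H (binary 0110), so error is at position 6.
Correct: flip bit 6 of r = 111001101111110 to get c = 111000101111110.


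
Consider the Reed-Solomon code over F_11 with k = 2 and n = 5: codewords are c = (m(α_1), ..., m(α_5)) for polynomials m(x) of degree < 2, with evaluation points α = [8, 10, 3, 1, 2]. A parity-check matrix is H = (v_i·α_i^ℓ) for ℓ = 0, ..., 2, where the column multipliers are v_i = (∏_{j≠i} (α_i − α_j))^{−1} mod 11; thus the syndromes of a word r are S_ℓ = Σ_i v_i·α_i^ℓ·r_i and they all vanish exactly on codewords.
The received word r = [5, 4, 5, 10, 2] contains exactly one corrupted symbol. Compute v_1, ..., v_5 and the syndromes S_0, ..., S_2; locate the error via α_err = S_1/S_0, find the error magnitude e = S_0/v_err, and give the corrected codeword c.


S = (2, 5, 7), error at position 1, error magnitude e = 7, c = [9, 4, 5, 10, 2].

Step 1: column multipliers v_i = (∏_{j≠i}(α_i − α_j))^{−1} mod 11.
  i = 1 (α = 8): (8−10)(8−3)(8−1)(8−2) = (−2)·5·7·6 = −420 ≡ 9, so v_1 = 9^{−1} = 5 (mod 11).
  i = 2 (α = 10): (10−8)(10−3)(10−1)(10−2) = 2·7·9·8 = 1008 ≡ 7, so v_2 = 7^{−1} = 8 (mod 11).
  i = 3 (α = 3): (3−8)(3−10)(3−1)(3−2) = (−5)·(−7)·2·1 = 70 ≡ 4, so v_3 = 4^{−1} = 3 (mod 11).
  i = 4 (α = 1): (1−8)(1−10)(1−3)(1−2) = (−7)·(−9)·(−2)·(−1) = 126 ≡ 5, so v_4 = 5^{−1} = 9 (mod 11).
  i = 5 (α = 2): (2−8)(2−10)(2−3)(2−1) = (−6)·(−8)·(−1)·1 = −48 ≡ 7, so v_5 = 7^{−1} = 8 (mod 11).
  v = [5, 8, 3, 9, 8].
Step 2: syndromes of r = [5, 4, 5, 10, 2] (all sums mod 11).
  S_0 = Σ v_i r_i = 5·5 + 8·4 + 3·5 + 9·10 + 8·2 = 178 ≡ 2.
  S_1 = Σ v_i α_i r_i = 5·8·5 + 8·10·4 + 3·3·5 + 9·1·10 + 8·2·2 = 687 ≡ 5.
  α_i^2 mod 11 = [9, 1, 9, 1, 4].
  S_2 = Σ v_i α_i^2 r_i = 5·9·5 + 8·1·4 + 3·9·5 + 9·1·10 + 8·4·2 = 546 ≡ 7.
  S = (2, 5, 7) ≠ 0, so r is not a codeword (an error is present).
Step 3: locate the error. For a single error e at position i, S_ℓ = v_i·e·α_i^ℓ, so α_err = S_1/S_0.
  S_0^{−1} = 2^{−1} = 6 (mod 11), so α_err = 5·6 = 30 ≡ 8 = α_1. Error position i = 1.
  Consistency check: S_2/S_1 = 7·9 = 63 ≡ 8 = α_err ✓ (single-error assumption holds).
Step 4: error magnitude e = S_0/v_1 = S_0·∏_{j≠1}(α_1 − α_j) = 2·9 = 18 ≡ 7 (mod 11).
Step 5: correct position 1: c_1 = r_1 − e = 5 − 7 ≡ 9 (mod 11). Hence c = [9, 4, 5, 10, 2].
  Check: interpolating c through the α_i gives m(x) = 7 + 3·x (degree < 2) with m(α_i) = c_i for every i, so c is indeed a codeword.


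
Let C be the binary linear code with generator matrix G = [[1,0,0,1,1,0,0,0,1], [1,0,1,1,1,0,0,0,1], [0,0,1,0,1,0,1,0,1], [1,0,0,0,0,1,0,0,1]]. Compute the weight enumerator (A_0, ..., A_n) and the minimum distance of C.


Weight distribution: A_0 = 1, A_1 = 1, A_3 = 4, A_4 = 7, A_5 = 3. Minimum distance d = 1.

Enumerate all 2^4 = 16 messages m ∈ F_2^4.
For each, compute codeword c = mG in F_2^9, then tally its weight.
  m = 0000 → c = 000000000, weight = 0.
  m = 1000 → c = 100110001, weight = 4.
  m = 0100 → c = 101110001, weight = 5.
  m = 1100 → c = 001000000, weight = 1.
  m = 0010 → c = 001010101, weight = 4.
  m = 1010 → c = 101100100, weight = 4.
  m = 0110 → c = 100100100, weight = 3.
  m = 1110 → c = 000010101, weight = 3.
  m = 0001 → c = 100001001, weight = 3.
  m = 1001 → c = 000111000, weight = 3.
  m = 0101 → c = 001111000, weight = 4.
  m = 1101 → c = 101001001, weight = 4.
  m = 0011 → c = 101011100, weight = 5.
  m = 1011 → c = 001101101, weight = 5.
  m = 0111 → c = 000101101, weight = 4.
  m = 1111 → c = 100011100, weight = 4.
Tally weights:
  weight 0: 1 codewords.
  weight 1: 1 codewords.
  weight 3: 4 codewords.
  weight 4: 7 codewords.
  weight 5: 3 codewords.
Minimum distance d = smallest w > 0 with A_w > 0 = 1.
Sanity: Σ A_w = 16 = 2^4 = 16 ✓.


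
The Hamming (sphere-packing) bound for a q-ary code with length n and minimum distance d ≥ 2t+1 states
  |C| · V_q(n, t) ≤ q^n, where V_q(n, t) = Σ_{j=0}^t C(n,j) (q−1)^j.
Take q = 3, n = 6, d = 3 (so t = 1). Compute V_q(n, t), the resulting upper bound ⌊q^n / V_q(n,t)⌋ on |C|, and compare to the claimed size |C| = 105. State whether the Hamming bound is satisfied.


V_q(n, t) = 13, q^n = 729, Hamming bound = 56, |C| = 105 > bound (violated).

Step 1: Compute V_q(n, t) = Σ_{j=0}^1 C(n, j) (q−1)^j.
  j = 0: C(6,0)·(2)^0 = 1·1 = 1.
  j = 1: C(6,1)·(2)^1 = 6·2 = 12.
  V_q(n, t) = 1 + 12 = 13.
Step 2: q^n = 3^6 = 729.
Step 3: Hamming bound ⌊q^n / V_q(n,t)⌋ = ⌊729/13⌋ = 56.
Step 4: Compare |C| = 105 to 56: violated.
The claimed |C| lies above the Hamming bound, so no 3-ary code of length 6 with d ≥ 3 can have 105 codewords.


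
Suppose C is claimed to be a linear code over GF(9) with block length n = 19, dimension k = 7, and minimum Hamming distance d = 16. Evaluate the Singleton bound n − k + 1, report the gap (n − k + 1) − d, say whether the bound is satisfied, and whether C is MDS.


Singleton RHS = n − k + 1 = 13, slack = -3, bound violated (no such code; not MDS).

Singleton bound: d ≤ n − k + 1.
Here n = 19, k = 7, so n − k + 1 = 13.
Given d = 16, check d ≤ 13: NO.
Slack = (n − k + 1) − d = -3.
The slack is negative: d = 16 exceeds n − k + 1 = 13 by 3, so the Singleton bound is violated and no linear [19, 7, 16]_9 code can exist. In particular it is not MDS (MDS requires d = n − k + 1 exactly).
Description: the claimed parameters are [19, 7, 16]_9; such a code would be impossible (violates the Singleton bound).


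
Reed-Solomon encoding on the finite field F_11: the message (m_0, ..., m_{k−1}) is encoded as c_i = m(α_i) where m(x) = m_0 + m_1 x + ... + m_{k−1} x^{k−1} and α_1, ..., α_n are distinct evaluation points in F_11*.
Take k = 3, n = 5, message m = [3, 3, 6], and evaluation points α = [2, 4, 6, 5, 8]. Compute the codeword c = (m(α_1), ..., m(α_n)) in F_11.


c = [0, 1, 6, 3, 4]

Message polynomial: m(x) = 3 + 3·x + 6·x^2 (mod 11).
For each evaluation point α_i, compute m(α_i) mod 11:
  α_1 = 2: Horner steps 6 → 4 → 0, so m(2) = 0.
  α_2 = 4: Horner steps 6 → 5 → 1, so m(4) = 1.
  α_3 = 6: Horner steps 6 → 6 → 6, so m(6) = 6.
  α_4 = 5: Horner steps 6 → 0 → 3, so m(5) = 3.
  α_5 = 8: Horner steps 6 → 7 → 4, so m(8) = 4.
Codeword c = [0, 1, 6, 3, 4] ∈ F_11^5.


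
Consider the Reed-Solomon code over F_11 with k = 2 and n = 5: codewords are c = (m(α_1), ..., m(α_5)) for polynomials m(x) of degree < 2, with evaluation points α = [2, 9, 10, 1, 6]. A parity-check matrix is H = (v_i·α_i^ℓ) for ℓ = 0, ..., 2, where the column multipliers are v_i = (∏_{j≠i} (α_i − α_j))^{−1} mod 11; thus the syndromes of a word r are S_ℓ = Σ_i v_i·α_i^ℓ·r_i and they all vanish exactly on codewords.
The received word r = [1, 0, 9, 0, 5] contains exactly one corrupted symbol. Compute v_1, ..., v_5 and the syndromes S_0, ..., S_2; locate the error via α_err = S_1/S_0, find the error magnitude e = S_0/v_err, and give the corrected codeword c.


S = (10, 2, 7), error at position 2, error magnitude e = 3, c = [1, 8, 9, 0, 5].

Step 1: column multipliers v_i = (∏_{j≠i}(α_i − α_j))^{−1} mod 11.
  i = 1 (α = 2): (2−9)(2−10)(2−1)(2−6) = (−7)·(−8)·1·(−4) = −224 ≡ 7, so v_1 = 7^{−1} = 8 (mod 11).
  i = 2 (α = 9): (9−2)(9−10)(9−1)(9−6) = 7·(−1)·8·3 = −168 ≡ 8, so v_2 = 8^{−1} = 7 (mod 11).
  i = 3 (α = 10): (10−2)(10−9)(10−1)(10−6) = 8·1·9·4 = 288 ≡ 2, so v_3 = 2^{−1} = 6 (mod 11).
  i = 4 (α = 1): (1−2)(1−9)(1−10)(1−6) = (−1)·(−8)·(−9)·(−5) = 360 ≡ 8, so v_4 = 8^{−1} = 7 (mod 11).
  i = 5 (α = 6): (6−2)(6−9)(6−10)(6−1) = 4·(−3)·(−4)·5 = 240 ≡ 9, so v_5 = 9^{−1} = 5 (mod 11).
  v = [8, 7, 6, 7, 5].
Step 2: syndromes of r = [1, 0, 9, 0, 5] (all sums mod 11).
  S_0 = Σ v_i r_i = 8·1 + 7·0 + 6·9 + 7·0 + 5·5 = 87 ≡ 10.
  S_1 = Σ v_i α_i r_i = 8·2·1 + 7·9·0 + 6·10·9 + 7·1·0 + 5·6·5 = 706 ≡ 2.
  α_i^2 mod 11 = [4, 4, 1, 1, 3].
  S_2 = Σ v_i α_i^2 r_i = 8·4·1 + 7·4·0 + 6·1·9 + 7·1·0 + 5·3·5 = 161 ≡ 7.
  S = (10, 2, 7) ≠ 0, so r is not a codeword (an error is present).
Step 3: locate the error. For a single error e at position i, S_ℓ = v_i·e·α_i^ℓ, so α_err = S_1/S_0.
  S_0^{−1} = 10^{−1} = 10 (mod 11), so α_err = 2·10 = 20 ≡ 9 = α_2. Error position i = 2.
  Consistency check: S_2/S_1 = 7·6 = 42 ≡ 9 = α_err ✓ (single-error assumption holds).
Step 4: error magnitude e = S_0/v_2 = S_0·∏_{j≠2}(α_2 − α_j) = 10·8 = 80 ≡ 3 (mod 11).
Step 5: correct position 2: c_2 = r_2 − e = 0 − 3 ≡ 8 (mod 11). Hence c = [1, 8, 9, 0, 5].
  Check: interpolating c through the α_i gives m(x) = 10 + 1·x (degree < 2) with m(α_i) = c_i for every i, so c is indeed a codeword.


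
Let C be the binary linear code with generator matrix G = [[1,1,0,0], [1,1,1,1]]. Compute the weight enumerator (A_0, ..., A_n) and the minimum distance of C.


Weight distribution: A_0 = 1, A_2 = 2, A_4 = 1. Minimum distance d = 2.

Enumerate all 2^2 = 4 messages m ∈ F_2^2.
For each, compute codeword c = mG in F_2^4, then tally its weight.
  m = 00 → c = 0000, weight = 0.
  m = 10 → c = 1100, weight = 2.
  m = 01 → c = 1111, weight = 4.
  m = 11 → c = 0011, weight = 2.
Tally weights:
  weight 0: 1 codewords.
  weight 2: 2 codewords.
  weight 4: 1 codewords.
Minimum distance d = smallest w > 0 with A_w > 0 = 2.
Sanity: Σ A_w = 4 = 2^2 = 4 ✓.


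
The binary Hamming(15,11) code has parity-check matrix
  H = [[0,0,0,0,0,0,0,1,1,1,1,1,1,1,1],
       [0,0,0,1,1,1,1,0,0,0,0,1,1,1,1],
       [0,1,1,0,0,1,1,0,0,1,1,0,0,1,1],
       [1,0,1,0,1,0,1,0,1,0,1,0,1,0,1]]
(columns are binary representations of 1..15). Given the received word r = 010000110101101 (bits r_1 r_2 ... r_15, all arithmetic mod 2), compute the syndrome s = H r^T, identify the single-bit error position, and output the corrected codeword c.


s = (1, 0, 0, 1)^T, error position = 9, corrected codeword c = 010000111101101

Compute s = H r^T mod 2 one row at a time:
  s_1 = 1 + 0 + 1 + 0 + 1 + 1 + 0 + 1 = 5 ≡ 1 (mod 2).
  s_2 = 0 + 0 + 0 + 1 + 1 + 1 + 0 + 1 = 4 ≡ 0 (mod 2).
  s_3 = 1 + 0 + 0 + 1 + 1 + 0 + 0 + 1 = 4 ≡ 0 (mod 2).
  s_4 = 0 + 0 + 0 + 1 + 0 + 0 + 1 + 1 = 3 ≡ 1 (mod 2).
s = (1, 0, 0, 1)^T — this equals column 9 of H (binary 1001), so error is at position 9.
Correct: flip bit 9 of r = 010000110101101 to get c = 010000111101101.


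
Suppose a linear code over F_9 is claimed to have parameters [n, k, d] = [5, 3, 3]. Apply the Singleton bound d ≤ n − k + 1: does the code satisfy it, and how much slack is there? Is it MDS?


Singleton RHS = n − k + 1 = 3, slack = 0, bound satisfied, MDS.

Singleton bound: d ≤ n − k + 1.
Here n = 5, k = 3, so n − k + 1 = 3.
Given d = 3, check d ≤ 3: YES.
Slack = (n − k + 1) − d = 0.
The code is MDS (slack = 0).
Description: the claimed parameters are [5, 3, 3]_9; such a code would be MDS (meets Singleton bound).


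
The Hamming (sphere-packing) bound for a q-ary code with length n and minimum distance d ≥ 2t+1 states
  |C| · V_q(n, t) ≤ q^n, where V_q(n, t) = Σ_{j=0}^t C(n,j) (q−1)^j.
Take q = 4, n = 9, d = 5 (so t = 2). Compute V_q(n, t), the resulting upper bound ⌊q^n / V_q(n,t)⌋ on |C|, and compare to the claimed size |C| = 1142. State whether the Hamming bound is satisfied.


V_q(n, t) = 352, q^n = 262144, Hamming bound = 744, |C| = 1142 > bound (violated).

Step 1: Compute V_q(n, t) = Σ_{j=0}^2 C(n, j) (q−1)^j.
  j = 0: C(9,0)·(3)^0 = 1·1 = 1.
  j = 1: C(9,1)·(3)^1 = 9·3 = 27.
  j = 2: C(9,2)·(3)^2 = 36·9 = 324.
  V_q(n, t) = 1 + 27 + 324 = 352.
Step 2: q^n = 4^9 = 262144.
Step 3: Hamming bound ⌊q^n / V_q(n,t)⌋ = ⌊262144/352⌋ = 744.
Step 4: Compare |C| = 1142 to 744: violated.
The claimed |C| lies above the Hamming bound, so no 4-ary code of length 9 with d ≥ 5 can have 1142 codewords.


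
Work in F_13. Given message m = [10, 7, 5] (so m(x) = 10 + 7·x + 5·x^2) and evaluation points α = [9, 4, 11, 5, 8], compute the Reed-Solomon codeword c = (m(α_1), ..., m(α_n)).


c = [10, 1, 3, 1, 9]

Message polynomial: m(x) = 10 + 7·x + 5·x^2 (mod 13).
For each evaluation point α_i, compute m(α_i) mod 13:
  α_1 = 9: Horner steps 5 → 0 → 10, so m(9) = 10.
  α_2 = 4: Horner steps 5 → 1 → 1, so m(4) = 1.
  α_3 = 11: Horner steps 5 → 10 → 3, so m(11) = 3.
  α_4 = 5: Horner steps 5 → 6 → 1, so m(5) = 1.
  α_5 = 8: Horner steps 5 → 8 → 9, so m(8) = 9.
Codeword c = [10, 1, 3, 1, 9] ∈ F_13^5.


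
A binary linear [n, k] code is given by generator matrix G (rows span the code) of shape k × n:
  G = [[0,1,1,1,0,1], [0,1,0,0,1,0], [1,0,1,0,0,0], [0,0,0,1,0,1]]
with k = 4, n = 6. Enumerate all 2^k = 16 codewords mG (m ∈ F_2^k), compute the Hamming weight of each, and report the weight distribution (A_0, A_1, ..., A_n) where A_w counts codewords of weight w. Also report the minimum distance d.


Weight distribution: A_0 = 1, A_2 = 7, A_4 = 7, A_6 = 1. Minimum distance d = 2.

Enumerate all 2^4 = 16 messages m ∈ F_2^4.
For each, compute codeword c = mG in F_2^6, then tally its weight.
  m = 0000 → c = 000000, weight = 0.
  m = 1000 → c = 011101, weight = 4.
  m = 0100 → c = 010010, weight = 2.
  m = 1100 → c = 001111, weight = 4.
  m = 0010 → c = 101000, weight = 2.
  m = 1010 → c = 110101, weight = 4.
  m = 0110 → c = 111010, weight = 4.
  m = 1110 → c = 100111, weight = 4.
  m = 0001 → c = 000101, weight = 2.
  m = 1001 → c = 011000, weight = 2.
  m = 0101 → c = 010111, weight = 4.
  m = 1101 → c = 001010, weight = 2.
  m = 0011 → c = 101101, weight = 4.
  m = 1011 → c = 110000, weight = 2.
  m = 0111 → c = 111111, weight = 6.
  m = 1111 → c = 100010, weight = 2.
Tally weights:
  weight 0: 1 codewords.
  weight 2: 7 codewords.
  weight 4: 7 codewords.
  weight 6: 1 codewords.
Minimum distance d = smallest w > 0 with A_w > 0 = 2.
Sanity: Σ A_w = 16 = 2^4 = 16 ✓.


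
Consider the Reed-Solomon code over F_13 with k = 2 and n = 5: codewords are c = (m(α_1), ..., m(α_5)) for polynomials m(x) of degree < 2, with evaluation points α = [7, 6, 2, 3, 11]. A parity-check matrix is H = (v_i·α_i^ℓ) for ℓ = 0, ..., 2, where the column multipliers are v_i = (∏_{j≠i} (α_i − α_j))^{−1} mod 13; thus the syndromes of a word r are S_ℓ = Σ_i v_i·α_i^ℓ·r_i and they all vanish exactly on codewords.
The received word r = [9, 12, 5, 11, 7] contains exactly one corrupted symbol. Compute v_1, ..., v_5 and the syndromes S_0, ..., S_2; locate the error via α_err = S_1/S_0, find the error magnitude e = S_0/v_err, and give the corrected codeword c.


S = (6, 10, 8), error at position 2, error magnitude e = 9, c = [9, 3, 5, 11, 7].

Step 1: column multipliers v_i = (∏_{j≠i}(α_i − α_j))^{−1} mod 13.
  i = 1 (α = 7): (7−6)(7−2)(7−3)(7−11) = 1·5·4·(−4) = −80 ≡ 11, so v_1 = 11^{−1} = 6 (mod 13).
  i = 2 (α = 6): (6−7)(6−2)(6−3)(6−11) = (−1)·4·3·(−5) = 60 ≡ 8, so v_2 = 8^{−1} = 5 (mod 13).
  i = 3 (α = 2): (2−7)(2−6)(2−3)(2−11) = (−5)·(−4)·(−1)·(−9) = 180 ≡ 11, so v_3 = 11^{−1} = 6 (mod 13).
  i = 4 (α = 3): (3−7)(3−6)(3−2)(3−11) = (−4)·(−3)·1·(−8) = −96 ≡ 8, so v_4 = 8^{−1} = 5 (mod 13).
  i = 5 (α = 11): (11−7)(11−6)(11−2)(11−3) = 4·5·9·8 = 1440 ≡ 10, so v_5 = 10^{−1} = 4 (mod 13).
  v = [6, 5, 6, 5, 4].
Step 2: syndromes of r = [9, 12, 5, 11, 7] (all sums mod 13).
  S_0 = Σ v_i r_i = 6·9 + 5·12 + 6·5 + 5·11 + 4·7 = 227 ≡ 6.
  S_1 = Σ v_i α_i r_i = 6·7·9 + 5·6·12 + 6·2·5 + 5·3·11 + 4·11·7 = 1271 ≡ 10.
  α_i^2 mod 13 = [10, 10, 4, 9, 4].
  S_2 = Σ v_i α_i^2 r_i = 6·10·9 + 5·10·12 + 6·4·5 + 5·9·11 + 4·4·7 = 1867 ≡ 8.
  S = (6, 10, 8) ≠ 0, so r is not a codeword (an error is present).
Step 3: locate the error. For a single error e at position i, S_ℓ = v_i·e·α_i^ℓ, so α_err = S_1/S_0.
  S_0^{−1} = 6^{−1} = 11 (mod 13), so α_err = 10·11 = 110 ≡ 6 = α_2. Error position i = 2.
  Consistency check: S_2/S_1 = 8·4 = 32 ≡ 6 = α_err ✓ (single-error assumption holds).
Step 4: error magnitude e = S_0/v_2 = S_0·∏_{j≠2}(α_2 − α_j) = 6·8 = 48 ≡ 9 (mod 13).
Step 5: correct position 2: c_2 = r_2 − e = 12 − 9 ≡ 3 (mod 13). Hence c = [9, 3, 5, 11, 7].
  Check: interpolating c through the α_i gives m(x) = 6 + 6·x (degree < 2) with m(α_i) = c_i for every i, so c is indeed a codeword.


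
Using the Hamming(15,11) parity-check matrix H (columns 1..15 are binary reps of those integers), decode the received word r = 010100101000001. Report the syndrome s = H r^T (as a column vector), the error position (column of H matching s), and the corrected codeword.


s = (0, 1, 1, 1)^T, error position = 7, corrected codeword c = 010100001000001

Compute s = H r^T mod 2 one row at a time:
  s_1 = 0 + 1 + 0 + 0 + 0 + 0 + 0 + 1 = 2 ≡ 0 (mod 2).
  s_2 = 1 + 0 + 0 + 1 + 0 + 0 + 0 + 1 = 3 ≡ 1 (mod 2).
  s_3 = 1 + 0 + 0 + 1 + 0 + 0 + 0 + 1 = 3 ≡ 1 (mod 2).
  s_4 = 0 + 0 + 0 + 1 + 1 + 0 + 0 + 1 = 3 ≡ 1 (mod 2).
s = (0, 1, 1, 1)^T — this equals column 7 of H (binary 0111), so error is at position 7.
Correct: flip bit 7 of r = 010100101000001 to get c = 010100001000001.


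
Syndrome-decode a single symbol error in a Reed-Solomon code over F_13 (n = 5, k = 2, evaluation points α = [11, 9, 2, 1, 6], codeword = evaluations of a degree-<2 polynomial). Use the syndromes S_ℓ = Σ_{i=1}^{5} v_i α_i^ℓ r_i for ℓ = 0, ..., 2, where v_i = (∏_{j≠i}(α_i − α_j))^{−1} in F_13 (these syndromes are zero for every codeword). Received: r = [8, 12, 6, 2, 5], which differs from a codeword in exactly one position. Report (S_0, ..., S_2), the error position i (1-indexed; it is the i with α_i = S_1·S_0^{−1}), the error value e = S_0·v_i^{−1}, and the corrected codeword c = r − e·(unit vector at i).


S = (4, 8, 3), error at position 3, error magnitude e = 6, c = [8, 12, 0, 2, 5].

Step 1: column multipliers v_i = (∏_{j≠i}(α_i − α_j))^{−1} mod 13.
  i = 1 (α = 11): (11−9)(11−2)(11−1)(11−6) = 2·9·10·5 = 900 ≡ 3, so v_1 = 3^{−1} = 9 (mod 13).
  i = 2 (α = 9): (9−11)(9−2)(9−1)(9−6) = (−2)·7·8·3 = −336 ≡ 2, so v_2 = 2^{−1} = 7 (mod 13).
  i = 3 (α = 2): (2−11)(2−9)(2−1)(2−6) = (−9)·(−7)·1·(−4) = −252 ≡ 8, so v_3 = 8^{−1} = 5 (mod 13).
  i = 4 (α = 1): (1−11)(1−9)(1−2)(1−6) = (−10)·(−8)·(−1)·(−5) = 400 ≡ 10, so v_4 = 10^{−1} = 4 (mod 13).
  i = 5 (α = 6): (6−11)(6−9)(6−2)(6−1) = (−5)·(−3)·4·5 = 300 ≡ 1, so v_5 = 1^{−1} = 1 (mod 13).
  v = [9, 7, 5, 4, 1].
Step 2: syndromes of r = [8, 12, 6, 2, 5] (all sums mod 13).
  S_0 = Σ v_i r_i = 9·8 + 7·12 + 5·6 + 4·2 + 1·5 = 199 ≡ 4.
  S_1 = Σ v_i α_i r_i = 9·11·8 + 7·9·12 + 5·2·6 + 4·1·2 + 1·6·5 = 1646 ≡ 8.
  α_i^2 mod 13 = [4, 3, 4, 1, 10].
  S_2 = Σ v_i α_i^2 r_i = 9·4·8 + 7·3·12 + 5·4·6 + 4·1·2 + 1·10·5 = 718 ≡ 3.
  S = (4, 8, 3) ≠ 0, so r is not a codeword (an error is present).
Step 3: locate the error. For a single error e at position i, S_ℓ = v_i·e·α_i^ℓ, so α_err = S_1/S_0.
  S_0^{−1} = 4^{−1} = 10 (mod 13), so α_err = 8·10 = 80 ≡ 2 = α_3. Error position i = 3.
  Consistency check: S_2/S_1 = 3·5 = 15 ≡ 2 = α_err ✓ (single-error assumption holds).
Step 4: error magnitude e = S_0/v_3 = S_0·∏_{j≠3}(α_3 − α_j) = 4·8 = 32 ≡ 6 (mod 13).
Step 5: correct position 3: c_3 = r_3 − e = 6 − 6 ≡ 0 (mod 13). Hence c = [8, 12, 0, 2, 5].
  Check: interpolating c through the α_i gives m(x) = 4 + 11·x (degree < 2) with m(α_i) = c_i for every i, so c is indeed a codeword.


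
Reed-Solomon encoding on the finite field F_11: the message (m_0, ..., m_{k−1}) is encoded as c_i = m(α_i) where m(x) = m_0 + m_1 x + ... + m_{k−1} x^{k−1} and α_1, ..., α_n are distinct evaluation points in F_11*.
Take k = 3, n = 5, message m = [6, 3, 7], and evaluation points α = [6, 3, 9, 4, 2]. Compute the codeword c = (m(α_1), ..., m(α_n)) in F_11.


c = [1, 1, 6, 9, 7]

Message polynomial: m(x) = 6 + 3·x + 7·x^2 (mod 11).
For each evaluation point α_i, compute m(α_i) mod 11:
  α_1 = 6: Horner steps 7 → 1 → 1, so m(6) = 1.
  α_2 = 3: Horner steps 7 → 2 → 1, so m(3) = 1.
  α_3 = 9: Horner steps 7 → 0 → 6, so m(9) = 6.
  α_4 = 4: Horner steps 7 → 9 → 9, so m(4) = 9.
  α_5 = 2: Horner steps 7 → 6 → 7, so m(2) = 7.
Codeword c = [1, 1, 6, 9, 7] ∈ F_11^5.


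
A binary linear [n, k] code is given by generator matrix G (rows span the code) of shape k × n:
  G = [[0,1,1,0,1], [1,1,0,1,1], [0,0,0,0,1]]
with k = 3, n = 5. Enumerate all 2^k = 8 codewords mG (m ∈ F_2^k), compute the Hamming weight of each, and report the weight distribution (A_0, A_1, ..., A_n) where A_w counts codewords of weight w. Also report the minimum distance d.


Weight distribution: A_0 = 1, A_1 = 1, A_2 = 1, A_3 = 3, A_4 = 2. Minimum distance d = 1.

Enumerate all 2^3 = 8 messages m ∈ F_2^3.
For each, compute codeword c = mG in F_2^5, then tally its weight.
  m = 000 → c = 00000, weight = 0.
  m = 100 → c = 01101, weight = 3.
  m = 010 → c = 11011, weight = 4.
  m = 110 → c = 10110, weight = 3.
  m = 001 → c = 00001, weight = 1.
  m = 101 → c = 01100, weight = 2.
  m = 011 → c = 11010, weight = 3.
  m = 111 → c = 10111, weight = 4.
Tally weights:
  weight 0: 1 codewords.
  weight 1: 1 codewords.
  weight 2: 1 codewords.
  weight 3: 3 codewords.
  weight 4: 2 codewords.
Minimum distance d = smallest w > 0 with A_w > 0 = 1.
Sanity: Σ A_w = 8 = 2^3 = 8 ✓.


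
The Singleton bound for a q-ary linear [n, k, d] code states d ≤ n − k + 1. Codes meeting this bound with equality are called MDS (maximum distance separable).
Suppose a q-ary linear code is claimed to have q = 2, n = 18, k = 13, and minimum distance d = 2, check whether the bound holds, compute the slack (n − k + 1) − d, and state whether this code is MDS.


Singleton RHS = n − k + 1 = 6, slack = 4, bound satisfied, not MDS.

Singleton bound: d ≤ n − k + 1.
Here n = 18, k = 13, so n − k + 1 = 6.
Given d = 2, check d ≤ 6: YES.
Slack = (n − k + 1) − d = 4.
The code is NOT MDS (slack = 4 > 0).
Description: the claimed parameters are [18, 13, 2]_2; such a code would be non-MDS.


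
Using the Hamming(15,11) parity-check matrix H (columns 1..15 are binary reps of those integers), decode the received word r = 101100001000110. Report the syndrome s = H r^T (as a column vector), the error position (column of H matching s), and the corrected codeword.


s = (1, 1, 0, 0)^T, error position = 12, corrected codeword c = 101100001001110

Compute s = H r^T mod 2 one row at a time:
  s_1 = 0 + 1 + 0 + 0 + 0 + 1 + 1 + 0 = 3 ≡ 1 (mod 2).
  s_2 = 1 + 0 + 0 + 0 + 0 + 1 + 1 + 0 = 3 ≡ 1 (mod 2).
  s_3 = 0 + 1 + 0 + 0 + 0 + 0 + 1 + 0 = 2 ≡ 0 (mod 2).
  s_4 = 1 + 1 + 0 + 0 + 1 + 0 + 1 + 0 = 4 ≡ 0 (mod 2).
s = (1, 1, 0, 0)^T — this equals column 12 of H (binary 1100), so error is at position 12.
Correct: flip bit 12 of r = 101100001000110 to get c = 101100001001110.


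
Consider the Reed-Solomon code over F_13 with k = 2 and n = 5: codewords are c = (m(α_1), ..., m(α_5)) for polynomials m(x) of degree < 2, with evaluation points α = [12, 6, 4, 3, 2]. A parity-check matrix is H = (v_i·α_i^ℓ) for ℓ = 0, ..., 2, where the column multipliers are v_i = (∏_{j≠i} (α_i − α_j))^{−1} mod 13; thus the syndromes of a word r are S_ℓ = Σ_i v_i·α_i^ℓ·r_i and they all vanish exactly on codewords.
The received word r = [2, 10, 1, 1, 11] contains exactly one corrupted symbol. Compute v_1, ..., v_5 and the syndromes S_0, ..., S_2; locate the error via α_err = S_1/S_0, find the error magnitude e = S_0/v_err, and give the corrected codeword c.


S = (6, 11, 5), error at position 3, error magnitude e = 10, c = [2, 10, 4, 1, 11].

Step 1: column multipliers v_i = (∏_{j≠i}(α_i − α_j))^{−1} mod 13.
  i = 1 (α = 12): (12−6)(12−4)(12−3)(12−2) = 6·8·9·10 = 4320 ≡ 4, so v_1 = 4^{−1} = 10 (mod 13).
  i = 2 (α = 6): (6−12)(6−4)(6−3)(6−2) = (−6)·2·3·4 = −144 ≡ 12, so v_2 = 12^{−1} = 12 (mod 13).
  i = 3 (α = 4): (4−12)(4−6)(4−3)(4−2) = (−8)·(−2)·1·2 = 32 ≡ 6, so v_3 = 6^{−1} = 11 (mod 13).
  i = 4 (α = 3): (3−12)(3−6)(3−4)(3−2) = (−9)·(−3)·(−1)·1 = −27 ≡ 12, so v_4 = 12^{−1} = 12 (mod 13).
  i = 5 (α = 2): (2−12)(2−6)(2−4)(2−3) = (−10)·(−4)·(−2)·(−1) = 80 ≡ 2, so v_5 = 2^{−1} = 7 (mod 13).
  v = [10, 12, 11, 12, 7].
Step 2: syndromes of r = [2, 10, 1, 1, 11] (all sums mod 13).
  S_0 = Σ v_i r_i = 10·2 + 12·10 + 11·1 + 12·1 + 7·11 = 240 ≡ 6.
  S_1 = Σ v_i α_i r_i = 10·12·2 + 12·6·10 + 11·4·1 + 12·3·1 + 7·2·11 = 1194 ≡ 11.
  α_i^2 mod 13 = [1, 10, 3, 9, 4].
  S_2 = Σ v_i α_i^2 r_i = 10·1·2 + 12·10·10 + 11·3·1 + 12·9·1 + 7·4·11 = 1669 ≡ 5.
  S = (6, 11, 5) ≠ 0, so r is not a codeword (an error is present).
Step 3: locate the error. For a single error e at position i, S_ℓ = v_i·e·α_i^ℓ, so α_err = S_1/S_0.
  S_0^{−1} = 6^{−1} = 11 (mod 13), so α_err = 11·11 = 121 ≡ 4 = α_3. Error position i = 3.
  Consistency check: S_2/S_1 = 5·6 = 30 ≡ 4 = α_err ✓ (single-error assumption holds).
Step 4: error magnitude e = S_0/v_3 = S_0·∏_{j≠3}(α_3 − α_j) = 6·6 = 36 ≡ 10 (mod 13).
Step 5: correct position 3: c_3 = r_3 − e = 1 − 10 ≡ 4 (mod 13). Hence c = [2, 10, 4, 1, 11].
  Check: interpolating c through the α_i gives m(x) = 5 + 3·x (degree < 2) with m(α_i) = c_i for every i, so c is indeed a codeword.
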